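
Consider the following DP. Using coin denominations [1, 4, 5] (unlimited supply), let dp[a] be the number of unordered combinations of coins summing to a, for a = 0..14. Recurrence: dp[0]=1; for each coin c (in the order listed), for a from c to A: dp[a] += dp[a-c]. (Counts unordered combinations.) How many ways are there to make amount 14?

9

after  coin     0     1     2     3     4     5     6     7     8     9    10    11    12    13    14
          1     1     1     1     1     1     1     1     1     1     1     1     1     1     1     1
          4     1     1     1     1     2     2     2     2     3     3     3     3     4     4     4
          5     1     1     1     1     2     3     3     3     4     5     6     6     7     8     9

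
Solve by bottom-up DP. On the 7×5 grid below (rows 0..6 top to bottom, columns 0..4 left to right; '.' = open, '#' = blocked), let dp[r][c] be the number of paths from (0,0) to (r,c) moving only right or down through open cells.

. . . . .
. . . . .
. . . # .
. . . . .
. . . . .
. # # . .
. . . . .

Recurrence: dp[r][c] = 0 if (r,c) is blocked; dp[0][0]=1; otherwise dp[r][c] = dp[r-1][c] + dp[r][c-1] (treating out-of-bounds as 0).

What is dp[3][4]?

r\c   0   1   2   3   4
  0   1   1   1   1   1
  1   1   2   3   4   5
  2   1   3   6   0   5
  3   1   4  10  10  15
  4   1   5  15  25  40
  5   1   0   0  25  65
  6   1   1   1  26  91

15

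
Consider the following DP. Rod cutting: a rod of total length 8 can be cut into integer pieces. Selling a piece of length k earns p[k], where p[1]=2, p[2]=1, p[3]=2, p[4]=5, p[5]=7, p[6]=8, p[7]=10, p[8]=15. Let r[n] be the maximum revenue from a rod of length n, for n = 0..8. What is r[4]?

8

   n    0    1    2    3    4    5    6    7    8
r[n]    0    2    4    6    8   10   12   14   16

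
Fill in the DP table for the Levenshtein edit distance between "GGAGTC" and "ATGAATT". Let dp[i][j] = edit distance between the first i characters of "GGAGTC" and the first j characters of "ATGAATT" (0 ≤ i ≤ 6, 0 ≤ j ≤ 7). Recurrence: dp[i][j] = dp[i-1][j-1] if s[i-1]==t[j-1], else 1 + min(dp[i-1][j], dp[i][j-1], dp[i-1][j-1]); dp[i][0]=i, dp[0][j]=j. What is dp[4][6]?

   ''  A  T  G  A  A  T  T
''  0  1  2  3  4  5  6  7
 G  1  1  2  2  3  4  5  6
 G  2  2  2  2  3  4  5  6
 A  3  2  3  3  2  3  4  5
 G  4  3  3  3  3  3  4  5
 T  5  4  3  4  4  4  3  4
 C  6  5  4  4  5  5  4  4

4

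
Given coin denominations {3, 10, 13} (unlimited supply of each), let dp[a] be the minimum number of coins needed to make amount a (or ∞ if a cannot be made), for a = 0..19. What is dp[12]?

4

 a  0  1  2  3  4  5  6  7  8  9 10 11 12 13 14 15 16 17 18 19
dp  0  -  -  1  -  -  2  -  -  3  1  -  4  1  -  5  2  -  6  3
(- denotes ∞ / unreachable)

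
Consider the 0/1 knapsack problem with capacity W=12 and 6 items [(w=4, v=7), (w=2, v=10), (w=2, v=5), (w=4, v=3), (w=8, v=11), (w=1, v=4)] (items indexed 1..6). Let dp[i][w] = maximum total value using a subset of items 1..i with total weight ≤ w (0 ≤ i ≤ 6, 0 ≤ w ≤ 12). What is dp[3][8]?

22

i\w   0   1   2   3   4   5   6   7   8   9  10  11  12
  0   0   0   0   0   0   0   0   0   0   0   0   0   0
  1   0   0   0   0   7   7   7   7   7   7   7   7   7
  2   0   0  10  10  10  10  17  17  17  17  17  17  17
  3   0   0  10  10  15  15  17  17  22  22  22  22  22
  4   0   0  10  10  15  15  17  17  22  22  22  22  25
  5   0   0  10  10  15  15  17  17  22  22  22  22  26
  6   0   4  10  14  15  19  19  21  22  26  26  26  26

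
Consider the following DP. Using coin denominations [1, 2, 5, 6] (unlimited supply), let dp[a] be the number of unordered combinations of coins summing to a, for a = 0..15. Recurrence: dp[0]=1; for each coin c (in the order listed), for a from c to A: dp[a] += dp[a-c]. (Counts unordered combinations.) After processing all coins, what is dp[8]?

9

after  coin     0     1     2     3     4     5     6     7     8     9    10    11    12    13    14    15
          1     1     1     1     1     1     1     1     1     1     1     1     1     1     1     1     1
          2     1     1     2     2     3     3     4     4     5     5     6     6     7     7     8     8
          5     1     1     2     2     3     4     5     6     7     8    10    11    13    14    16    18
          6     1     1     2     2     3     4     6     7     9    10    13    15    19    21    25    28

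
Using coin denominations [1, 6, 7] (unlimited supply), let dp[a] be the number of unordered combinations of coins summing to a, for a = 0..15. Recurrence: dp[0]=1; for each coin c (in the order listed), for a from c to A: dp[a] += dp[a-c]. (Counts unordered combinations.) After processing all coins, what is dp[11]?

3

after  coin     0     1     2     3     4     5     6     7     8     9    10    11    12    13    14    15
          1     1     1     1     1     1     1     1     1     1     1     1     1     1     1     1     1
          6     1     1     1     1     1     1     2     2     2     2     2     2     3     3     3     3
          7     1     1     1     1     1     1     2     3     3     3     3     3     4     5     6     6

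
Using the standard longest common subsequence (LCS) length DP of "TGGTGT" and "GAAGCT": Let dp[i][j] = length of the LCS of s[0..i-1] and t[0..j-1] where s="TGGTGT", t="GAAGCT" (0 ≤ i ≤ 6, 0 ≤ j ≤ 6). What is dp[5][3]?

   ''  G  A  A  G  C  T
''  0  0  0  0  0  0  0
 T  0  0  0  0  0  0  1
 G  0  1  1  1  1  1  1
 G  0  1  1  1  2  2  2
 T  0  1  1  1  2  2  3
 G  0  1  1  1  2  2  3
 T  0  1  1  1  2  2  3

1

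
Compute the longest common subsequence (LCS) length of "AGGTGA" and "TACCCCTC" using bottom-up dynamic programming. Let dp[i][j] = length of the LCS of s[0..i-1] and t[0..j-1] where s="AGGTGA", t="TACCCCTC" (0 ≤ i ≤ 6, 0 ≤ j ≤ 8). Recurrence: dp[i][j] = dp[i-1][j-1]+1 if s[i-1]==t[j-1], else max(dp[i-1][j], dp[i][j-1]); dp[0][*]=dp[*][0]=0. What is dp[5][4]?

1

   ''  T  A  C  C  C  C  T  C
''  0  0  0  0  0  0  0  0  0
 A  0  0  1  1  1  1  1  1  1
 G  0  0  1  1  1  1  1  1  1
 G  0  0  1  1  1  1  1  1  1
 T  0  1  1  1  1  1  1  2  2
 G  0  1  1  1  1  1  1  2  2
 A  0  1  2  2  2  2  2  2  2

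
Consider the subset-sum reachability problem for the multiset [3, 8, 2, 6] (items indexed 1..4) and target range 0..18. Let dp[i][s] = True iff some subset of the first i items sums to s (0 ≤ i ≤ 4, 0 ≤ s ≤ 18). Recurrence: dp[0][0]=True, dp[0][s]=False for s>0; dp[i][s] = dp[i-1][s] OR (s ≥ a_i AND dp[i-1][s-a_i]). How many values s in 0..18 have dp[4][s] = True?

13

i\s   0   1   2   3   4   5   6   7   8   9  10  11  12  13  14  15  16  17  18
  0   T   F   F   F   F   F   F   F   F   F   F   F   F   F   F   F   F   F   F
  1   T   F   F   T   F   F   F   F   F   F   F   F   F   F   F   F   F   F   F
  2   T   F   F   T   F   F   F   F   T   F   F   T   F   F   F   F   F   F   F
  3   T   F   T   T   F   T   F   F   T   F   T   T   F   T   F   F   F   F   F
  4   T   F   T   T   F   T   T   F   T   T   T   T   F   T   T   F   T   T   F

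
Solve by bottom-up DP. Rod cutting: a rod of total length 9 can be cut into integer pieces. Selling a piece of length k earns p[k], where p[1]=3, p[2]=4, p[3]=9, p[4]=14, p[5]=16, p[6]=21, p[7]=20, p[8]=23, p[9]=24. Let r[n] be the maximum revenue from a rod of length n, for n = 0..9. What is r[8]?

   n    0    1    2    3    4    5    6    7    8    9
r[n]    0    3    6    9   14   17   21   24   28   31

28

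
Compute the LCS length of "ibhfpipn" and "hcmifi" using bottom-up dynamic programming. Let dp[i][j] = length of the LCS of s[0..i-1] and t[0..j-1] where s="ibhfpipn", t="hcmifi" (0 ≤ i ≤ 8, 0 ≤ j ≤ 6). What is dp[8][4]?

2

   ''  h  c  m  i  f  i
''  0  0  0  0  0  0  0
 i  0  0  0  0  1  1  1
 b  0  0  0  0  1  1  1
 h  0  1  1  1  1  1  1
 f  0  1  1  1  1  2  2
 p  0  1  1  1  1  2  2
 i  0  1  1  1  2  2  3
 p  0  1  1  1  2  2  3
 n  0  1  1  1  2  2  3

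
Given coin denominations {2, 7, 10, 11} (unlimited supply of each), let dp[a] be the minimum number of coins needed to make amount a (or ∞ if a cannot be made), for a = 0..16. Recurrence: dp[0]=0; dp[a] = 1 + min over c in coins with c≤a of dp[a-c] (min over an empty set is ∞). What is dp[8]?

 a  0  1  2  3  4  5  6  7  8  9 10 11 12 13 14 15 16
dp  0  -  1  -  2  -  3  1  4  2  1  1  2  2  2  3  3
(- denotes ∞ / unreachable)

4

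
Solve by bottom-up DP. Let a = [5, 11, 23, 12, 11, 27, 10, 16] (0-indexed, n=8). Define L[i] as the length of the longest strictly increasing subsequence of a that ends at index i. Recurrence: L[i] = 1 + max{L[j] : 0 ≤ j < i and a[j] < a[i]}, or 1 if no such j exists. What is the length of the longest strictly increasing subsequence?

4

   i    0    1    2    3    4    5    6    7
a[i]    5   11   23   12   11   27   10   16
L[i]    1    2    3    3    2    4    2    4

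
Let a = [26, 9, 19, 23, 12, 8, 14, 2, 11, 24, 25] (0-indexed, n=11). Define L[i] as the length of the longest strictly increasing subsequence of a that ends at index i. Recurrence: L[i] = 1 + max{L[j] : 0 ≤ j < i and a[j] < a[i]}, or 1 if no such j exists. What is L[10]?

5

   i    0    1    2    3    4    5    6    7    8    9   10
a[i]   26    9   19   23   12    8   14    2   11   24   25
L[i]    1    1    2    3    2    1    3    1    2    4    5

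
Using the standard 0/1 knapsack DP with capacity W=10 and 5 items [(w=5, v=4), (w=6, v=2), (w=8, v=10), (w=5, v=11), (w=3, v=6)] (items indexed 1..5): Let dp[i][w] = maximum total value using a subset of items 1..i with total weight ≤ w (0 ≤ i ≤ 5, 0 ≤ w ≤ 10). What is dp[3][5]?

4

i\w   0   1   2   3   4   5   6   7   8   9  10
  0   0   0   0   0   0   0   0   0   0   0   0
  1   0   0   0   0   0   4   4   4   4   4   4
  2   0   0   0   0   0   4   4   4   4   4   4
  3   0   0   0   0   0   4   4   4  10  10  10
  4   0   0   0   0   0  11  11  11  11  11  15
  5   0   0   0   6   6  11  11  11  17  17  17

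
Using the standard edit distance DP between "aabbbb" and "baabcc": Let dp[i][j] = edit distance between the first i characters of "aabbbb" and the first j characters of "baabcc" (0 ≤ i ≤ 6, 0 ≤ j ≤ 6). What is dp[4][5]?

2

   ''  b  a  a  b  c  c
''  0  1  2  3  4  5  6
 a  1  1  1  2  3  4  5
 a  2  2  1  1  2  3  4
 b  3  2  2  2  1  2  3
 b  4  3  3  3  2  2  3
 b  5  4  4  4  3  3  3
 b  6  5  5  5  4  4  4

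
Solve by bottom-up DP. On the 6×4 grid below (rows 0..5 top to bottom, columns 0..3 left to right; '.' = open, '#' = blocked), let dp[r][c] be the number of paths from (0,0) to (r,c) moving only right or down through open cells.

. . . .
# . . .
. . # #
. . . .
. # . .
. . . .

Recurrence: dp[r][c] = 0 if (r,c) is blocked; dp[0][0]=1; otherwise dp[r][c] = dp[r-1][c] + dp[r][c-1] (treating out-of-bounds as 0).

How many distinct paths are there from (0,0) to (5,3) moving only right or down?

3

r\c   0   1   2   3
  0   1   1   1   1
  1   0   1   2   3
  2   0   1   0   0
  3   0   1   1   1
  4   0   0   1   2
  5   0   0   1   3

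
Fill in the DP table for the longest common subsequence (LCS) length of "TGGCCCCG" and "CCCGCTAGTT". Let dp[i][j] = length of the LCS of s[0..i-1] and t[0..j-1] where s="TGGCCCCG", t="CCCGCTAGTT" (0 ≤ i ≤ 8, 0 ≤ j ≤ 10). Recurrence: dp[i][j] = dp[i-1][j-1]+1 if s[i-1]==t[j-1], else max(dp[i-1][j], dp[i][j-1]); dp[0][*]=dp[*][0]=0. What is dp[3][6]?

1

   ''  C  C  C  G  C  T  A  G  T  T
''  0  0  0  0  0  0  0  0  0  0  0
 T  0  0  0  0  0  0  1  1  1  1  1
 G  0  0  0  0  1  1  1  1  2  2  2
 G  0  0  0  0  1  1  1  1  2  2  2
 C  0  1  1  1  1  2  2  2  2  2  2
 C  0  1  2  2  2  2  2  2  2  2  2
 C  0  1  2  3  3  3  3  3  3  3  3
 C  0  1  2  3  3  4  4  4  4  4  4
 G  0  1  2  3  4  4  4  4  5  5  5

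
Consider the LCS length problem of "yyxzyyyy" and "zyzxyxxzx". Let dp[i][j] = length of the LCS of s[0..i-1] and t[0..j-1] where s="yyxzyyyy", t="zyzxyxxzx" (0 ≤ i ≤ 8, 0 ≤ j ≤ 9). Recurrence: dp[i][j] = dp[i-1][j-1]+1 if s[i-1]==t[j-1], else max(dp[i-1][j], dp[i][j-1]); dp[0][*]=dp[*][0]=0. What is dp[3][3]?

1

   ''  z  y  z  x  y  x  x  z  x
''  0  0  0  0  0  0  0  0  0  0
 y  0  0  1  1  1  1  1  1  1  1
 y  0  0  1  1  1  2  2  2  2  2
 x  0  0  1  1  2  2  3  3  3  3
 z  0  1  1  2  2  2  3  3  4  4
 y  0  1  2  2  2  3  3  3  4  4
 y  0  1  2  2  2  3  3  3  4  4
 y  0  1  2  2  2  3  3  3  4  4
 y  0  1  2  2  2  3  3  3  4  4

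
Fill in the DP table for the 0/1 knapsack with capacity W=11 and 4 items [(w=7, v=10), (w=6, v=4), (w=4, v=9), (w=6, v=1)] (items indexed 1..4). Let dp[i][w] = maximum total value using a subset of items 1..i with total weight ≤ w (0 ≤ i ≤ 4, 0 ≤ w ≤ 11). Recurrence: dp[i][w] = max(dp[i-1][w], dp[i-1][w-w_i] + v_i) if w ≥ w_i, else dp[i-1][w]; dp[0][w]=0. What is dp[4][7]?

10

i\w   0   1   2   3   4   5   6   7   8   9  10  11
  0   0   0   0   0   0   0   0   0   0   0   0   0
  1   0   0   0   0   0   0   0  10  10  10  10  10
  2   0   0   0   0   0   0   4  10  10  10  10  10
  3   0   0   0   0   9   9   9  10  10  10  13  19
  4   0   0   0   0   9   9   9  10  10  10  13  19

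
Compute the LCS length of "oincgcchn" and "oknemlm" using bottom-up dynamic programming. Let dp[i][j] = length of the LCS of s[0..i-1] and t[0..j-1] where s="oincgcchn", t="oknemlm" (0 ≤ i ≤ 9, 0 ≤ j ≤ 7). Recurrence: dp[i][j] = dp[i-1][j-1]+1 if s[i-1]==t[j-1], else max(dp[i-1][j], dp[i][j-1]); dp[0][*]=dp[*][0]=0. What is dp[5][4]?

   ''  o  k  n  e  m  l  m
''  0  0  0  0  0  0  0  0
 o  0  1  1  1  1  1  1  1
 i  0  1  1  1  1  1  1  1
 n  0  1  1  2  2  2  2  2
 c  0  1  1  2  2  2  2  2
 g  0  1  1  2  2  2  2  2
 c  0  1  1  2  2  2  2  2
 c  0  1  1  2  2  2  2  2
 h  0  1  1  2  2  2  2  2
 n  0  1  1  2  2  2  2  2

2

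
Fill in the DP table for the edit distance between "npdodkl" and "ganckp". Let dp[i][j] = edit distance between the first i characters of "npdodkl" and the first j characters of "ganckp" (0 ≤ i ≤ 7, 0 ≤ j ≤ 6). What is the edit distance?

   ''  g  a  n  c  k  p
''  0  1  2  3  4  5  6
 n  1  1  2  2  3  4  5
 p  2  2  2  3  3  4  4
 d  3  3  3  3  4  4  5
 o  4  4  4  4  4  5  5
 d  5  5  5  5  5  5  6
 k  6  6  6  6  6  5  6
 l  7  7  7  7  7  6  6

6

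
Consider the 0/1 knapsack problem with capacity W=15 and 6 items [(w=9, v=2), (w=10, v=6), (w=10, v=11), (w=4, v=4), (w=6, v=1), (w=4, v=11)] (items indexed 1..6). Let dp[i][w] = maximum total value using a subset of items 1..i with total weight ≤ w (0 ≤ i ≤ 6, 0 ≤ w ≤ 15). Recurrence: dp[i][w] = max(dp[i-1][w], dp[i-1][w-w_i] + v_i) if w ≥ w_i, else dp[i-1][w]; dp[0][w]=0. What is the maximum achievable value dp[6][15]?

i\w   0   1   2   3   4   5   6   7   8   9  10  11  12  13  14  15
  0   0   0   0   0   0   0   0   0   0   0   0   0   0   0   0   0
  1   0   0   0   0   0   0   0   0   0   2   2   2   2   2   2   2
  2   0   0   0   0   0   0   0   0   0   2   6   6   6   6   6   6
  3   0   0   0   0   0   0   0   0   0   2  11  11  11  11  11  11
  4   0   0   0   0   4   4   4   4   4   4  11  11  11  11  15  15
  5   0   0   0   0   4   4   4   4   4   4  11  11  11  11  15  15
  6   0   0   0   0  11  11  11  11  15  15  15  15  15  15  22  22

22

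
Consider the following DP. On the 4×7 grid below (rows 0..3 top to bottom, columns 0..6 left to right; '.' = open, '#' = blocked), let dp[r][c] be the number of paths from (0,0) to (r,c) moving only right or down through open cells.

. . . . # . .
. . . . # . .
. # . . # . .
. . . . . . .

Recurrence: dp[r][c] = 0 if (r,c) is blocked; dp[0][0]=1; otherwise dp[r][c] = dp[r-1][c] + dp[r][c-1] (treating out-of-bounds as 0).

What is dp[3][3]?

11

r\c   0   1   2   3   4   5   6
  0   1   1   1   1   0   0   0
  1   1   2   3   4   0   0   0
  2   1   0   3   7   0   0   0
  3   1   1   4  11  11  11  11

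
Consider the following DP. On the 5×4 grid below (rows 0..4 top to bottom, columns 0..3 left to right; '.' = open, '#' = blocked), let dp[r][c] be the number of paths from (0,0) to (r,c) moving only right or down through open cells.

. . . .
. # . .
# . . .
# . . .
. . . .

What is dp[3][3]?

r\c   0   1   2   3
  0   1   1   1   1
  1   1   0   1   2
  2   0   0   1   3
  3   0   0   1   4
  4   0   0   1   5

4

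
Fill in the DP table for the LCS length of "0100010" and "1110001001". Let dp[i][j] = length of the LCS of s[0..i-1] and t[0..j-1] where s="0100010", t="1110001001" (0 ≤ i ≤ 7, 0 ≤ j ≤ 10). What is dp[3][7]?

2

   ''  1  1  1  0  0  0  1  0  0  1
''  0  0  0  0  0  0  0  0  0  0  0
 0  0  0  0  0  1  1  1  1  1  1  1
 1  0  1  1  1  1  1  1  2  2  2  2
 0  0  1  1  1  2  2  2  2  3  3  3
 0  0  1  1  1  2  3  3  3  3  4  4
 0  0  1  1  1  2  3  4  4  4  4  4
 1  0  1  2  2  2  3  4  5  5  5  5
 0  0  1  2  2  3  3  4  5  6  6  6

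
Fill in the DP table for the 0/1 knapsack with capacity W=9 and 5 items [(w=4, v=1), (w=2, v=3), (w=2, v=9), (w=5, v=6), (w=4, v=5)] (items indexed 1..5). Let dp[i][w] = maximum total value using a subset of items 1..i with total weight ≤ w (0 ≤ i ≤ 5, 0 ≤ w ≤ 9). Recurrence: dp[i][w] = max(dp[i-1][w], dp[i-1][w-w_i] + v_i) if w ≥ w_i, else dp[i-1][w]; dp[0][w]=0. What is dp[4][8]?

15

i\w   0   1   2   3   4   5   6   7   8   9
  0   0   0   0   0   0   0   0   0   0   0
  1   0   0   0   0   1   1   1   1   1   1
  2   0   0   3   3   3   3   4   4   4   4
  3   0   0   9   9  12  12  12  12  13  13
  4   0   0   9   9  12  12  12  15  15  18
  5   0   0   9   9  12  12  14  15  17  18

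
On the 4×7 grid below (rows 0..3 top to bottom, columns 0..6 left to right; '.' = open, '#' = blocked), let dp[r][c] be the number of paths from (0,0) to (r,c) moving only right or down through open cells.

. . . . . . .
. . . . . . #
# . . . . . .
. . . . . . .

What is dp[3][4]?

30

r\c   0   1   2   3   4   5   6
  0   1   1   1   1   1   1   1
  1   1   2   3   4   5   6   0
  2   0   2   5   9  14  20  20
  3   0   2   7  16  30  50  70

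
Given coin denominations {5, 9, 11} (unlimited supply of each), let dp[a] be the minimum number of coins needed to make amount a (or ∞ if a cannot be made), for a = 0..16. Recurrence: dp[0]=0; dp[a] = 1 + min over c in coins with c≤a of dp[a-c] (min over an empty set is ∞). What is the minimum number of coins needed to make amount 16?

2

 a  0  1  2  3  4  5  6  7  8  9 10 11 12 13 14 15 16
dp  0  -  -  -  -  1  -  -  -  1  2  1  -  -  2  3  2
(- denotes ∞ / unreachable)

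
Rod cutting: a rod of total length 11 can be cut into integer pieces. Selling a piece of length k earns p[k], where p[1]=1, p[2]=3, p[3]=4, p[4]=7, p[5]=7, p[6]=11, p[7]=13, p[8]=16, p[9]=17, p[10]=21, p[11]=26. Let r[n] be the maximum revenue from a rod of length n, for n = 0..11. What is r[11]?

   n    0    1    2    3    4    5    6    7    8    9   10   11
r[n]    0    1    3    4    7    8   11   13   16   17   21   26

26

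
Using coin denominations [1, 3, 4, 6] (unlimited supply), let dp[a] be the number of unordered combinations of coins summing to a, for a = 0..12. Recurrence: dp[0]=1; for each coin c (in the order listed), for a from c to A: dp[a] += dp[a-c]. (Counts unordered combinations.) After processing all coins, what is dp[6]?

5

after  coin     0     1     2     3     4     5     6     7     8     9    10    11    12
          1     1     1     1     1     1     1     1     1     1     1     1     1     1
          3     1     1     1     2     2     2     3     3     3     4     4     4     5
          4     1     1     1     2     3     3     4     5     6     7     8     9    11
          6     1     1     1     2     3     3     5     6     7     9    11    12    16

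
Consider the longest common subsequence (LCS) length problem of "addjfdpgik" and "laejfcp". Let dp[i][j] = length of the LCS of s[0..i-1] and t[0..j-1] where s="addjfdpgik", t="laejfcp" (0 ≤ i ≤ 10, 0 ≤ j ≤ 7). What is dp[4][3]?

   ''  l  a  e  j  f  c  p
''  0  0  0  0  0  0  0  0
 a  0  0  1  1  1  1  1  1
 d  0  0  1  1  1  1  1  1
 d  0  0  1  1  1  1  1  1
 j  0  0  1  1  2  2  2  2
 f  0  0  1  1  2  3  3  3
 d  0  0  1  1  2  3  3  3
 p  0  0  1  1  2  3  3  4
 g  0  0  1  1  2  3  3  4
 i  0  0  1  1  2  3  3  4
 k  0  0  1  1  2  3  3  4

1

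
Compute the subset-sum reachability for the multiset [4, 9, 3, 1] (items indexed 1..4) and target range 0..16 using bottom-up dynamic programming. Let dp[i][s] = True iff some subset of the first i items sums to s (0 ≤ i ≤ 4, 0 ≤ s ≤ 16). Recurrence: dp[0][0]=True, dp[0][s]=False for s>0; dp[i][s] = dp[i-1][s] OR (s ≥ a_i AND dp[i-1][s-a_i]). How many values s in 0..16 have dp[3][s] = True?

i\s   0   1   2   3   4   5   6   7   8   9  10  11  12  13  14  15  16
  0   T   F   F   F   F   F   F   F   F   F   F   F   F   F   F   F   F
  1   T   F   F   F   T   F   F   F   F   F   F   F   F   F   F   F   F
  2   T   F   F   F   T   F   F   F   F   T   F   F   F   T   F   F   F
  3   T   F   F   T   T   F   F   T   F   T   F   F   T   T   F   F   T
  4   T   T   F   T   T   T   F   T   T   T   T   F   T   T   T   F   T

8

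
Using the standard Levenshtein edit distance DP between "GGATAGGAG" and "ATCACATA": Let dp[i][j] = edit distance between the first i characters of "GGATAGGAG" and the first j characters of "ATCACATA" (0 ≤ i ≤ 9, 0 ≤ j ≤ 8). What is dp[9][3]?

   ''  A  T  C  A  C  A  T  A
''  0  1  2  3  4  5  6  7  8
 G  1  1  2  3  4  5  6  7  8
 G  2  2  2  3  4  5  6  7  8
 A  3  2  3  3  3  4  5  6  7
 T  4  3  2  3  4  4  5  5  6
 A  5  4  3  3  3  4  4  5  5
 G  6  5  4  4  4  4  5  5  6
 G  7  6  5  5  5  5  5  6  6
 A  8  7  6  6  5  6  5  6  6
 G  9  8  7  7  6  6  6  6  7

7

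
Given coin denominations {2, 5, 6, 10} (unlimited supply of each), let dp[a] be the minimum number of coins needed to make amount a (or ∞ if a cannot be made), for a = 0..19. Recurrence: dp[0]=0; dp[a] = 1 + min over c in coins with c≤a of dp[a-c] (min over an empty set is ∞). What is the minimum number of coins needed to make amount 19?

4

 a  0  1  2  3  4  5  6  7  8  9 10 11 12 13 14 15 16 17 18 19
dp  0  -  1  -  2  1  1  2  2  3  1  2  2  3  3  2  2  3  3  4
(- denotes ∞ / unreachable)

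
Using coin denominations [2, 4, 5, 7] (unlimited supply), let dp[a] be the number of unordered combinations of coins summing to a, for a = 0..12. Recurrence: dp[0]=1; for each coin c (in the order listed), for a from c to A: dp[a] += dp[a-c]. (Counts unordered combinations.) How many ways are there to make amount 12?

6

after  coin     0     1     2     3     4     5     6     7     8     9    10    11    12
          2     1     0     1     0     1     0     1     0     1     0     1     0     1
          4     1     0     1     0     2     0     2     0     3     0     3     0     4
          5     1     0     1     0     2     1     2     1     3     2     4     2     5
          7     1     0     1     0     2     1     2     2     3     3     4     4     6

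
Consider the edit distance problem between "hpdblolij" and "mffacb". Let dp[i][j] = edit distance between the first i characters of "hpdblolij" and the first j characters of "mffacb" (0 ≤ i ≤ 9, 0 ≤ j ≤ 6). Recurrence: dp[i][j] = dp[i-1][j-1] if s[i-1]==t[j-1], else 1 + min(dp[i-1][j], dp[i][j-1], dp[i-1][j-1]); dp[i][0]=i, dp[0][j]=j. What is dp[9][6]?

   ''  m  f  f  a  c  b
''  0  1  2  3  4  5  6
 h  1  1  2  3  4  5  6
 p  2  2  2  3  4  5  6
 d  3  3  3  3  4  5  6
 b  4  4  4  4  4  5  5
 l  5  5  5  5  5  5  6
 o  6  6  6  6  6  6  6
 l  7  7  7  7  7  7  7
 i  8  8  8  8  8  8  8
 j  9  9  9  9  9  9  9

9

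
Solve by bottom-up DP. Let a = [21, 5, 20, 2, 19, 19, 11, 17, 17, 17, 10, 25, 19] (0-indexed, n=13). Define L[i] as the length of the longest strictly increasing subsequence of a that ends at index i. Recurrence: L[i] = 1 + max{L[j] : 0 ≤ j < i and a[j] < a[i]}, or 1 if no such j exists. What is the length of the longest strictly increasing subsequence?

   i    0    1    2    3    4    5    6    7    8    9   10   11   12
a[i]   21    5   20    2   19   19   11   17   17   17   10   25   19
L[i]    1    1    2    1    2    2    2    3    3    3    2    4    4

4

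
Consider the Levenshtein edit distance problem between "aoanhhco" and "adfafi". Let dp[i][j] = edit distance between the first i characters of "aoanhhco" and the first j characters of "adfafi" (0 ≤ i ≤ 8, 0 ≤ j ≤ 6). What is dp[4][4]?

3

   ''  a  d  f  a  f  i
''  0  1  2  3  4  5  6
 a  1  0  1  2  3  4  5
 o  2  1  1  2  3  4  5
 a  3  2  2  2  2  3  4
 n  4  3  3  3  3  3  4
 h  5  4  4  4  4  4  4
 h  6  5  5  5  5  5  5
 c  7  6  6  6  6  6  6
 o  8  7  7  7  7  7  7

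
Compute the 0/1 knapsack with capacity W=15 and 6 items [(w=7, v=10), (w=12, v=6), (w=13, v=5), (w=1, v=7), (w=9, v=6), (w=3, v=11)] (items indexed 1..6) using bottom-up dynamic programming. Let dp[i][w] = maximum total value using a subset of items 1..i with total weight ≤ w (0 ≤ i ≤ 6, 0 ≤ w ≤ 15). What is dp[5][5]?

i\w   0   1   2   3   4   5   6   7   8   9  10  11  12  13  14  15
  0   0   0   0   0   0   0   0   0   0   0   0   0   0   0   0   0
  1   0   0   0   0   0   0   0  10  10  10  10  10  10  10  10  10
  2   0   0   0   0   0   0   0  10  10  10  10  10  10  10  10  10
  3   0   0   0   0   0   0   0  10  10  10  10  10  10  10  10  10
  4   0   7   7   7   7   7   7  10  17  17  17  17  17  17  17  17
  5   0   7   7   7   7   7   7  10  17  17  17  17  17  17  17  17
  6   0   7   7  11  18  18  18  18  18  18  21  28  28  28  28  28

7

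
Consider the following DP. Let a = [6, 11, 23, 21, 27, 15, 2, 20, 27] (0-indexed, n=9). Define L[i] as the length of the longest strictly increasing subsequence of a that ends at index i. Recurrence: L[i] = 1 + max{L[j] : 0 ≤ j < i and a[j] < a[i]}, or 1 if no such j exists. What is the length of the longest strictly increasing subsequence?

   i    0    1    2    3    4    5    6    7    8
a[i]    6   11   23   21   27   15    2   20   27
L[i]    1    2    3    3    4    3    1    4    5

5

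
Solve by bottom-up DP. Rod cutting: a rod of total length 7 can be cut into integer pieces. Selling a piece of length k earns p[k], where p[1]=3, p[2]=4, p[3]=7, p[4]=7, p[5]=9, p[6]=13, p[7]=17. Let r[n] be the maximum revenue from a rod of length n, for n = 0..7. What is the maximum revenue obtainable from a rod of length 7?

   n    0    1    2    3    4    5    6    7
r[n]    0    3    6    9   12   15   18   21

21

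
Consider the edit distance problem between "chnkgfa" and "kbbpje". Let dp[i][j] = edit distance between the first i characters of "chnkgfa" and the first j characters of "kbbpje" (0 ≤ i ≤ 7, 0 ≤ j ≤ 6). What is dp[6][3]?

   ''  k  b  b  p  j  e
''  0  1  2  3  4  5  6
 c  1  1  2  3  4  5  6
 h  2  2  2  3  4  5  6
 n  3  3  3  3  4  5  6
 k  4  3  4  4  4  5  6
 g  5  4  4  5  5  5  6
 f  6  5  5  5  6  6  6
 a  7  6  6  6  6  7  7

5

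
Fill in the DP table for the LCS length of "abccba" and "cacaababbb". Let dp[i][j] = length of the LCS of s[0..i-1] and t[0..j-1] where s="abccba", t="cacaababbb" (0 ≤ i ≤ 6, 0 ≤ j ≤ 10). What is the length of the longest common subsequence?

   ''  c  a  c  a  a  b  a  b  b  b
''  0  0  0  0  0  0  0  0  0  0  0
 a  0  0  1  1  1  1  1  1  1  1  1
 b  0  0  1  1  1  1  2  2  2  2  2
 c  0  1  1  2  2  2  2  2  2  2  2
 c  0  1  1  2  2  2  2  2  2  2  2
 b  0  1  1  2  2  2  3  3  3  3  3
 a  0  1  2  2  3  3  3  4  4  4  4

4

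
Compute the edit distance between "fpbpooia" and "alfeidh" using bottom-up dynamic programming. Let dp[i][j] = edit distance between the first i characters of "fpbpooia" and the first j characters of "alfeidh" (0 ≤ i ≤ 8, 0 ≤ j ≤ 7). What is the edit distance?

8

   ''  a  l  f  e  i  d  h
''  0  1  2  3  4  5  6  7
 f  1  1  2  2  3  4  5  6
 p  2  2  2  3  3  4  5  6
 b  3  3  3  3  4  4  5  6
 p  4  4  4  4  4  5  5  6
 o  5  5  5  5  5  5  6  6
 o  6  6  6  6  6  6  6  7
 i  7  7  7  7  7  6  7  7
 a  8  7  8  8  8  7  7  8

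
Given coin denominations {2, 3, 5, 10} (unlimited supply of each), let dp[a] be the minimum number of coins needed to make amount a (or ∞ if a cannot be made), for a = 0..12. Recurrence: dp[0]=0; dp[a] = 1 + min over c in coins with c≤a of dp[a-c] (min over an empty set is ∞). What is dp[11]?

3

 a  0  1  2  3  4  5  6  7  8  9 10 11 12
dp  0  -  1  1  2  1  2  2  2  3  1  3  2
(- denotes ∞ / unreachable)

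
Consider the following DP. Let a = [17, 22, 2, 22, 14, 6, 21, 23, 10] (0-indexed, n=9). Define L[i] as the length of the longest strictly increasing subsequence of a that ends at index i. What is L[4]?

   i    0    1    2    3    4    5    6    7    8
a[i]   17   22    2   22   14    6   21   23   10
L[i]    1    2    1    2    2    2    3    4    3

2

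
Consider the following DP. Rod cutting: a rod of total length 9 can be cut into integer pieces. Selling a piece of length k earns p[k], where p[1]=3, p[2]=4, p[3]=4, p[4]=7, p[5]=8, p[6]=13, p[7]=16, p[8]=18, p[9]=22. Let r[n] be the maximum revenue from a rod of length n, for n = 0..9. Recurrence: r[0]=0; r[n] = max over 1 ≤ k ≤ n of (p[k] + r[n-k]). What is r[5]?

   n    0    1    2    3    4    5    6    7    8    9
r[n]    0    3    6    9   12   15   18   21   24   27

15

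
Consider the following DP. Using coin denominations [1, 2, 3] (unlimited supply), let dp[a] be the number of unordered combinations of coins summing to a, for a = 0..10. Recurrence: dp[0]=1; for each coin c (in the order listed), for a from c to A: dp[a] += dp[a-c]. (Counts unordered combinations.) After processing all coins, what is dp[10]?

14

after  coin     0     1     2     3     4     5     6     7     8     9    10
          1     1     1     1     1     1     1     1     1     1     1     1
          2     1     1     2     2     3     3     4     4     5     5     6
          3     1     1     2     3     4     5     7     8    10    12    14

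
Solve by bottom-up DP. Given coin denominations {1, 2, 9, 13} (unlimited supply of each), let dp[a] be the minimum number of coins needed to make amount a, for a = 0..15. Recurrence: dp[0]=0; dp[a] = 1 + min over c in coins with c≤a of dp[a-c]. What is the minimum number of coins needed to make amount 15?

2

 a  0  1  2  3  4  5  6  7  8  9 10 11 12 13 14 15
dp  0  1  1  2  2  3  3  4  4  1  2  2  3  1  2  2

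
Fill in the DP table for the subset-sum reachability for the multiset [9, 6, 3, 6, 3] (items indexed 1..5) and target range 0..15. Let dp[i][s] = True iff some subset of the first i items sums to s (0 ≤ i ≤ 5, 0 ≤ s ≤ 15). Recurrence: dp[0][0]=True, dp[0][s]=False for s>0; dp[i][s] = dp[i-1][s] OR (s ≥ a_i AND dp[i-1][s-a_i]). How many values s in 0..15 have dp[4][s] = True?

i\s   0   1   2   3   4   5   6   7   8   9  10  11  12  13  14  15
  0   T   F   F   F   F   F   F   F   F   F   F   F   F   F   F   F
  1   T   F   F   F   F   F   F   F   F   T   F   F   F   F   F   F
  2   T   F   F   F   F   F   T   F   F   T   F   F   F   F   F   T
  3   T   F   F   T   F   F   T   F   F   T   F   F   T   F   F   T
  4   T   F   F   T   F   F   T   F   F   T   F   F   T   F   F   T
  5   T   F   F   T   F   F   T   F   F   T   F   F   T   F   F   T

6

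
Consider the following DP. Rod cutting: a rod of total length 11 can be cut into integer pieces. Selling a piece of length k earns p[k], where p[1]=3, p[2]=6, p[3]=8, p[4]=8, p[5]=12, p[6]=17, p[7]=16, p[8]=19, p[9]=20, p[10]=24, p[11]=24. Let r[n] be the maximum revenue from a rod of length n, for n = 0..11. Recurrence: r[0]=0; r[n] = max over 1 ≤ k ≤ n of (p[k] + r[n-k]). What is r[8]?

24

   n    0    1    2    3    4    5    6    7    8    9   10   11
r[n]    0    3    6    9   12   15   18   21   24   27   30   33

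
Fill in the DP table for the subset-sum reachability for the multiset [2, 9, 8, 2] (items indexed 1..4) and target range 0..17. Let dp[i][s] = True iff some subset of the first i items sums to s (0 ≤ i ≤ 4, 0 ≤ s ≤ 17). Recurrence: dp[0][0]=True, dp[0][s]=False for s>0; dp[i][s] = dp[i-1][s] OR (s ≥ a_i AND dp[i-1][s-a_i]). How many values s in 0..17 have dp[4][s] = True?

i\s   0   1   2   3   4   5   6   7   8   9  10  11  12  13  14  15  16  17
  0   T   F   F   F   F   F   F   F   F   F   F   F   F   F   F   F   F   F
  1   T   F   T   F   F   F   F   F   F   F   F   F   F   F   F   F   F   F
  2   T   F   T   F   F   F   F   F   F   T   F   T   F   F   F   F   F   F
  3   T   F   T   F   F   F   F   F   T   T   T   T   F   F   F   F   F   T
  4   T   F   T   F   T   F   F   F   T   T   T   T   T   T   F   F   F   T

10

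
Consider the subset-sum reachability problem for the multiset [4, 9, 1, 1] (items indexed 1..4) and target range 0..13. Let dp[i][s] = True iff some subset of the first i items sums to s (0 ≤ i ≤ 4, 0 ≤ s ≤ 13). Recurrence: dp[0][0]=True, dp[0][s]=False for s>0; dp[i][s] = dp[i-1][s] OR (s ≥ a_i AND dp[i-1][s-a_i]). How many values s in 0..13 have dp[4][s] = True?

i\s   0   1   2   3   4   5   6   7   8   9  10  11  12  13
  0   T   F   F   F   F   F   F   F   F   F   F   F   F   F
  1   T   F   F   F   T   F   F   F   F   F   F   F   F   F
  2   T   F   F   F   T   F   F   F   F   T   F   F   F   T
  3   T   T   F   F   T   T   F   F   F   T   T   F   F   T
  4   T   T   T   F   T   T   T   F   F   T   T   T   F   T

10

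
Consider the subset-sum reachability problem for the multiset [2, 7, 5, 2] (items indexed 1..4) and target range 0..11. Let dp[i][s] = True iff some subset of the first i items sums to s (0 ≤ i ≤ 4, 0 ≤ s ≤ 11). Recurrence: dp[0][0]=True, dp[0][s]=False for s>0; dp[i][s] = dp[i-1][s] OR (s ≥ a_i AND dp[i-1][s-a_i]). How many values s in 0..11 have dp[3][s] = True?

i\s   0   1   2   3   4   5   6   7   8   9  10  11
  0   T   F   F   F   F   F   F   F   F   F   F   F
  1   T   F   T   F   F   F   F   F   F   F   F   F
  2   T   F   T   F   F   F   F   T   F   T   F   F
  3   T   F   T   F   F   T   F   T   F   T   F   F
  4   T   F   T   F   T   T   F   T   F   T   F   T

5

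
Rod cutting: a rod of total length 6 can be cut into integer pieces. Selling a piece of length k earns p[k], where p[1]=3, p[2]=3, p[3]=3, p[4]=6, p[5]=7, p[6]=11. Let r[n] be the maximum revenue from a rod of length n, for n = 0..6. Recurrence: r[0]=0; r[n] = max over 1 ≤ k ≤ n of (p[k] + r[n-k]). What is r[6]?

   n    0    1    2    3    4    5    6
r[n]    0    3    6    9   12   15   18

18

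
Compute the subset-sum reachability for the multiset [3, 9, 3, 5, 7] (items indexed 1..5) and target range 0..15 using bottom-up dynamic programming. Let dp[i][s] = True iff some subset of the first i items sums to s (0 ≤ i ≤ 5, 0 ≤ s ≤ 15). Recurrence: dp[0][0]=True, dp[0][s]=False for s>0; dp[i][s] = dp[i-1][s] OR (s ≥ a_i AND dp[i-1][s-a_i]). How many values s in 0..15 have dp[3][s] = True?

6

i\s   0   1   2   3   4   5   6   7   8   9  10  11  12  13  14  15
  0   T   F   F   F   F   F   F   F   F   F   F   F   F   F   F   F
  1   T   F   F   T   F   F   F   F   F   F   F   F   F   F   F   F
  2   T   F   F   T   F   F   F   F   F   T   F   F   T   F   F   F
  3   T   F   F   T   F   F   T   F   F   T   F   F   T   F   F   T
  4   T   F   F   T   F   T   T   F   T   T   F   T   T   F   T   T
  5   T   F   F   T   F   T   T   T   T   T   T   T   T   T   T   T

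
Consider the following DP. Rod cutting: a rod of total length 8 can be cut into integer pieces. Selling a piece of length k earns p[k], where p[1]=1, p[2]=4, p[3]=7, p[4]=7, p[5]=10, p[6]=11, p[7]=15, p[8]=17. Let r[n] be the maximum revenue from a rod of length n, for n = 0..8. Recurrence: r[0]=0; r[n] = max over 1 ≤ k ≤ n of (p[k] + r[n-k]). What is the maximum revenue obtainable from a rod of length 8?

   n    0    1    2    3    4    5    6    7    8
r[n]    0    1    4    7    8   11   14   15   18

18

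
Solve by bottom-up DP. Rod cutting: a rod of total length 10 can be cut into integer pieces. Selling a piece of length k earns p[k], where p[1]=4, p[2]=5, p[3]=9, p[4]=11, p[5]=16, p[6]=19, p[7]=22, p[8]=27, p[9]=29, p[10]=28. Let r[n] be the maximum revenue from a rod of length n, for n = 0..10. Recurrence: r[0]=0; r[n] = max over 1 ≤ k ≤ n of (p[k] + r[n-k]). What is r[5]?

20

   n    0    1    2    3    4    5    6    7    8    9   10
r[n]    0    4    8   12   16   20   24   28   32   36   40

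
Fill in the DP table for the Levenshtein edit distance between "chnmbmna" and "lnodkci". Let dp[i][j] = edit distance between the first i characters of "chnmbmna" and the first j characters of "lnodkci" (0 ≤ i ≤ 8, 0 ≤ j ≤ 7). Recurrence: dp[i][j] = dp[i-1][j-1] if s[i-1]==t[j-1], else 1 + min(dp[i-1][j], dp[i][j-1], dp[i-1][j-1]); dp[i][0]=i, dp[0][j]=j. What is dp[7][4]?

6

   ''  l  n  o  d  k  c  i
''  0  1  2  3  4  5  6  7
 c  1  1  2  3  4  5  5  6
 h  2  2  2  3  4  5  6  6
 n  3  3  2  3  4  5  6  7
 m  4  4  3  3  4  5  6  7
 b  5  5  4  4  4  5  6  7
 m  6  6  5  5  5  5  6  7
 n  7  7  6  6  6  6  6  7
 a  8  8  7  7  7  7  7  7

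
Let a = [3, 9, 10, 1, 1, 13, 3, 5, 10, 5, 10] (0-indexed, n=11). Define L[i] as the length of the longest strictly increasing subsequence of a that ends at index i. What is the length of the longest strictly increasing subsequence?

   i    0    1    2    3    4    5    6    7    8    9   10
a[i]    3    9   10    1    1   13    3    5   10    5   10
L[i]    1    2    3    1    1    4    2    3    4    3    4

4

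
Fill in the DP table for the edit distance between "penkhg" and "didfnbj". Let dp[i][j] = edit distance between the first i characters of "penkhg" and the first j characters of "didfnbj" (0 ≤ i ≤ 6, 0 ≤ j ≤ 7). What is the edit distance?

7

   ''  d  i  d  f  n  b  j
''  0  1  2  3  4  5  6  7
 p  1  1  2  3  4  5  6  7
 e  2  2  2  3  4  5  6  7
 n  3  3  3  3  4  4  5  6
 k  4  4  4  4  4  5  5  6
 h  5  5  5  5  5  5  6  6
 g  6  6  6  6  6  6  6  7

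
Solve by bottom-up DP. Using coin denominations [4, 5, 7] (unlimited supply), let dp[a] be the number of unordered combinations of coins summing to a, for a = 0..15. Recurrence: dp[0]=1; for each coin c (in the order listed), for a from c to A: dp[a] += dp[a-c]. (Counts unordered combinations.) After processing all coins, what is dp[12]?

2

after  coin     0     1     2     3     4     5     6     7     8     9    10    11    12    13    14    15
          4     1     0     0     0     1     0     0     0     1     0     0     0     1     0     0     0
          5     1     0     0     0     1     1     0     0     1     1     1     0     1     1     1     1
          7     1     0     0     0     1     1     0     1     1     1     1     1     2     1     2     2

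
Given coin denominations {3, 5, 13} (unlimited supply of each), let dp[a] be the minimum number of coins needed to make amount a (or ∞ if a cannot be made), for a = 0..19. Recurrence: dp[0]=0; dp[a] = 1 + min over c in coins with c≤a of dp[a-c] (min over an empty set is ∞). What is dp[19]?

 a  0  1  2  3  4  5  6  7  8  9 10 11 12 13 14 15 16 17 18 19
dp  0  -  -  1  -  1  2  -  2  3  2  3  4  1  4  3  2  5  2  3
(- denotes ∞ / unreachable)

3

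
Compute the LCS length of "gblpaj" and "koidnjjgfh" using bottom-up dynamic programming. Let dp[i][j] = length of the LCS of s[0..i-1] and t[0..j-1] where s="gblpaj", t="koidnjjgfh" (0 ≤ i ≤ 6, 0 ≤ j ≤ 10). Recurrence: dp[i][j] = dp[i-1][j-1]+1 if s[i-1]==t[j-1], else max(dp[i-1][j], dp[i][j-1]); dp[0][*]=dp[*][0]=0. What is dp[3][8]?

1

   ''  k  o  i  d  n  j  j  g  f  h
''  0  0  0  0  0  0  0  0  0  0  0
 g  0  0  0  0  0  0  0  0  1  1  1
 b  0  0  0  0  0  0  0  0  1  1  1
 l  0  0  0  0  0  0  0  0  1  1  1
 p  0  0  0  0  0  0  0  0  1  1  1
 a  0  0  0  0  0  0  0  0  1  1  1
 j  0  0  0  0  0  0  1  1  1  1  1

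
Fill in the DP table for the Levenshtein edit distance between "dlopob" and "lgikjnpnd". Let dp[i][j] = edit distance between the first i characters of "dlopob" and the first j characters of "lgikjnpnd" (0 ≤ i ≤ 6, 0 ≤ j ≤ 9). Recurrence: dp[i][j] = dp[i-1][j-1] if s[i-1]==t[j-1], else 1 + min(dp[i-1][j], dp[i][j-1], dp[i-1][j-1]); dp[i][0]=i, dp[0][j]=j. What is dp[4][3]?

3

   ''  l  g  i  k  j  n  p  n  d
''  0  1  2  3  4  5  6  7  8  9
 d  1  1  2  3  4  5  6  7  8  8
 l  2  1  2  3  4  5  6  7  8  9
 o  3  2  2  3  4  5  6  7  8  9
 p  4  3  3  3  4  5  6  6  7  8
 o  5  4  4  4  4  5  6  7  7  8
 b  6  5  5  5  5  5  6  7  8  8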